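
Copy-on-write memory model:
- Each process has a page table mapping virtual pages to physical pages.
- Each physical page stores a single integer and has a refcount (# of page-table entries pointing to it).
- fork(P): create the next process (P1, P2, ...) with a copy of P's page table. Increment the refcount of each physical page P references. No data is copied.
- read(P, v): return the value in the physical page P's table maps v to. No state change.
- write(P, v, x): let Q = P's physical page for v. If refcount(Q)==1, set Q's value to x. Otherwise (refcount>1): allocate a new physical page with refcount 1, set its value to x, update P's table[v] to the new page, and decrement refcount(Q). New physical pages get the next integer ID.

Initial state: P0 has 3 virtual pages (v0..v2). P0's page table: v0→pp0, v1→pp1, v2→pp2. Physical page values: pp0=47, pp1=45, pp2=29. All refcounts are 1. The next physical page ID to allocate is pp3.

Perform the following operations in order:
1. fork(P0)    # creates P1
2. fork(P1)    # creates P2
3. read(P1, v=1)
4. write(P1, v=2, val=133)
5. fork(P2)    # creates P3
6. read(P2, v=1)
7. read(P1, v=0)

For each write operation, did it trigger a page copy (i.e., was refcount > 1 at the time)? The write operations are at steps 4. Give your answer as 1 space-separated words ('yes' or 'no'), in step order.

Op 1: fork(P0) -> P1. 3 ppages; refcounts: pp0:2 pp1:2 pp2:2
Op 2: fork(P1) -> P2. 3 ppages; refcounts: pp0:3 pp1:3 pp2:3
Op 3: read(P1, v1) -> 45. No state change.
Op 4: write(P1, v2, 133). refcount(pp2)=3>1 -> COPY to pp3. 4 ppages; refcounts: pp0:3 pp1:3 pp2:2 pp3:1
Op 5: fork(P2) -> P3. 4 ppages; refcounts: pp0:4 pp1:4 pp2:3 pp3:1
Op 6: read(P2, v1) -> 45. No state change.
Op 7: read(P1, v0) -> 47. No state change.

yes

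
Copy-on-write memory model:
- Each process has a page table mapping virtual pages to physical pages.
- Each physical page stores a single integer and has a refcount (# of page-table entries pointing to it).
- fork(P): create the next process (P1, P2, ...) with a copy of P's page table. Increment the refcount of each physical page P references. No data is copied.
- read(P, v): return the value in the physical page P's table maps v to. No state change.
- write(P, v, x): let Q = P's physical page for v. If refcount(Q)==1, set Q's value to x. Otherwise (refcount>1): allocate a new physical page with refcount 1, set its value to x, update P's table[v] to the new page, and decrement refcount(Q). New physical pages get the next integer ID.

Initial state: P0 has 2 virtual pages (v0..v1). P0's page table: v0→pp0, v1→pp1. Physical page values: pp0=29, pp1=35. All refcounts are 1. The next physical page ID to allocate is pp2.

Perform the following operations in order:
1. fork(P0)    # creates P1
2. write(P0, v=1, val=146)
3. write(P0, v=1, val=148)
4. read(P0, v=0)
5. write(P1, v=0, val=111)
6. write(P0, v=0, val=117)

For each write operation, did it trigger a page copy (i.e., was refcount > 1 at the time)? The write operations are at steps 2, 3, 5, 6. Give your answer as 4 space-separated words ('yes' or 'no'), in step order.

Op 1: fork(P0) -> P1. 2 ppages; refcounts: pp0:2 pp1:2
Op 2: write(P0, v1, 146). refcount(pp1)=2>1 -> COPY to pp2. 3 ppages; refcounts: pp0:2 pp1:1 pp2:1
Op 3: write(P0, v1, 148). refcount(pp2)=1 -> write in place. 3 ppages; refcounts: pp0:2 pp1:1 pp2:1
Op 4: read(P0, v0) -> 29. No state change.
Op 5: write(P1, v0, 111). refcount(pp0)=2>1 -> COPY to pp3. 4 ppages; refcounts: pp0:1 pp1:1 pp2:1 pp3:1
Op 6: write(P0, v0, 117). refcount(pp0)=1 -> write in place. 4 ppages; refcounts: pp0:1 pp1:1 pp2:1 pp3:1

yes no yes no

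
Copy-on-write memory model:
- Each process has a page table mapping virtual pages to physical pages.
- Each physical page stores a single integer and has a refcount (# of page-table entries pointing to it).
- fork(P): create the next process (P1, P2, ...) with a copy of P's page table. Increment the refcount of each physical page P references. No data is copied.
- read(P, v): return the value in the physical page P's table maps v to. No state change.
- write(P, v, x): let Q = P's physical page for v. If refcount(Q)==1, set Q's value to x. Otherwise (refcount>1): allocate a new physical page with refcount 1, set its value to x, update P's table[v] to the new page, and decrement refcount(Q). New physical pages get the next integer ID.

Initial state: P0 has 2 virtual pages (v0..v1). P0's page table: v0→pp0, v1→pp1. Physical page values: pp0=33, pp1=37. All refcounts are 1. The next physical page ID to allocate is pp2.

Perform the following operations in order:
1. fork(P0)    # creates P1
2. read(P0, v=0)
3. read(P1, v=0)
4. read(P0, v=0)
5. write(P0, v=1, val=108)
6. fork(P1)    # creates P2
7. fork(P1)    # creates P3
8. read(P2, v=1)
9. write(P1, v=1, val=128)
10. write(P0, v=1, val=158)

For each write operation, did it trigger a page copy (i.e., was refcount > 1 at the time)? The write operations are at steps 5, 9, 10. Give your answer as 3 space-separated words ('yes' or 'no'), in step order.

Op 1: fork(P0) -> P1. 2 ppages; refcounts: pp0:2 pp1:2
Op 2: read(P0, v0) -> 33. No state change.
Op 3: read(P1, v0) -> 33. No state change.
Op 4: read(P0, v0) -> 33. No state change.
Op 5: write(P0, v1, 108). refcount(pp1)=2>1 -> COPY to pp2. 3 ppages; refcounts: pp0:2 pp1:1 pp2:1
Op 6: fork(P1) -> P2. 3 ppages; refcounts: pp0:3 pp1:2 pp2:1
Op 7: fork(P1) -> P3. 3 ppages; refcounts: pp0:4 pp1:3 pp2:1
Op 8: read(P2, v1) -> 37. No state change.
Op 9: write(P1, v1, 128). refcount(pp1)=3>1 -> COPY to pp3. 4 ppages; refcounts: pp0:4 pp1:2 pp2:1 pp3:1
Op 10: write(P0, v1, 158). refcount(pp2)=1 -> write in place. 4 ppages; refcounts: pp0:4 pp1:2 pp2:1 pp3:1

yes yes no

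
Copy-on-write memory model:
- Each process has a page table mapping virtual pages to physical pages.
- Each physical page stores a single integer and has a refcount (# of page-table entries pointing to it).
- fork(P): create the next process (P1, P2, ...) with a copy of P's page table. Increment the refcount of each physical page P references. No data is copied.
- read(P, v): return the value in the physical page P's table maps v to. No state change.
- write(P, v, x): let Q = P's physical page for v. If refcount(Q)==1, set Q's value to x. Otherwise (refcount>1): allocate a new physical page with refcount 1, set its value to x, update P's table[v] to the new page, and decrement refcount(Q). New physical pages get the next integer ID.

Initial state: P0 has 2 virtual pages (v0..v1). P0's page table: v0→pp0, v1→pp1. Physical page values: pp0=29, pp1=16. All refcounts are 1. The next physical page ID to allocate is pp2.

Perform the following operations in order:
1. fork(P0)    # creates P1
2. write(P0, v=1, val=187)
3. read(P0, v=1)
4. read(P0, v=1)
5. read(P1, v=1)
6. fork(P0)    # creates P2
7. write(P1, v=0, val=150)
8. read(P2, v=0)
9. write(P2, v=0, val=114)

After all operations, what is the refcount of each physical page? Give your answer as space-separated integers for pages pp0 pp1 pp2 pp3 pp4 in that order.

Op 1: fork(P0) -> P1. 2 ppages; refcounts: pp0:2 pp1:2
Op 2: write(P0, v1, 187). refcount(pp1)=2>1 -> COPY to pp2. 3 ppages; refcounts: pp0:2 pp1:1 pp2:1
Op 3: read(P0, v1) -> 187. No state change.
Op 4: read(P0, v1) -> 187. No state change.
Op 5: read(P1, v1) -> 16. No state change.
Op 6: fork(P0) -> P2. 3 ppages; refcounts: pp0:3 pp1:1 pp2:2
Op 7: write(P1, v0, 150). refcount(pp0)=3>1 -> COPY to pp3. 4 ppages; refcounts: pp0:2 pp1:1 pp2:2 pp3:1
Op 8: read(P2, v0) -> 29. No state change.
Op 9: write(P2, v0, 114). refcount(pp0)=2>1 -> COPY to pp4. 5 ppages; refcounts: pp0:1 pp1:1 pp2:2 pp3:1 pp4:1

Answer: 1 1 2 1 1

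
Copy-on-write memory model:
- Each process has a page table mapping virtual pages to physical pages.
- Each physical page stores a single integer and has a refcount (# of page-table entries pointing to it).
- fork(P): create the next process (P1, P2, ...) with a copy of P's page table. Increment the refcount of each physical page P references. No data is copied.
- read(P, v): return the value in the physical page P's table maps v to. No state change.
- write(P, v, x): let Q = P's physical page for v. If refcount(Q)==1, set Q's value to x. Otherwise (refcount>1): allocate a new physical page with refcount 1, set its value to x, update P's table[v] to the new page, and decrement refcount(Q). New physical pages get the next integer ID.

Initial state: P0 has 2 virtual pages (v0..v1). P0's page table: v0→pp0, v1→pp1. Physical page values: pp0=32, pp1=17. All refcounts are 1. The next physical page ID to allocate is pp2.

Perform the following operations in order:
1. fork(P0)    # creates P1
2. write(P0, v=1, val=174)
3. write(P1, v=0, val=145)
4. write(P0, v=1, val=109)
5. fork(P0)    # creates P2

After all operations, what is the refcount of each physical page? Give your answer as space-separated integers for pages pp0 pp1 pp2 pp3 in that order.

Answer: 2 1 2 1

Derivation:
Op 1: fork(P0) -> P1. 2 ppages; refcounts: pp0:2 pp1:2
Op 2: write(P0, v1, 174). refcount(pp1)=2>1 -> COPY to pp2. 3 ppages; refcounts: pp0:2 pp1:1 pp2:1
Op 3: write(P1, v0, 145). refcount(pp0)=2>1 -> COPY to pp3. 4 ppages; refcounts: pp0:1 pp1:1 pp2:1 pp3:1
Op 4: write(P0, v1, 109). refcount(pp2)=1 -> write in place. 4 ppages; refcounts: pp0:1 pp1:1 pp2:1 pp3:1
Op 5: fork(P0) -> P2. 4 ppages; refcounts: pp0:2 pp1:1 pp2:2 pp3:1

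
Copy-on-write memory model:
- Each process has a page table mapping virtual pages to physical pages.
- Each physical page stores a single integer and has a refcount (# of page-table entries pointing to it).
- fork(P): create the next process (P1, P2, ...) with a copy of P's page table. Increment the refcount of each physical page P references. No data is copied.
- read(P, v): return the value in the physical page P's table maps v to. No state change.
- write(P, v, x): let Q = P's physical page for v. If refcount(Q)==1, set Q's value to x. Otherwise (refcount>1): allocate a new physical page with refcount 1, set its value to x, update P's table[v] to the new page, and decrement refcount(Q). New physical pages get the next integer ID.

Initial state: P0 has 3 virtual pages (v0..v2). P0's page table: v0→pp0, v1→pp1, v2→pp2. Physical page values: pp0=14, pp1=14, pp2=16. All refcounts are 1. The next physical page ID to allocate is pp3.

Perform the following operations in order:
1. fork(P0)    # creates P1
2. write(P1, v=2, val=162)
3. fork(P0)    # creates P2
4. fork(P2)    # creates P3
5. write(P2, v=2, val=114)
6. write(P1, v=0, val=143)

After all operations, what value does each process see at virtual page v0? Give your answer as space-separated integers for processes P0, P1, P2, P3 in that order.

Op 1: fork(P0) -> P1. 3 ppages; refcounts: pp0:2 pp1:2 pp2:2
Op 2: write(P1, v2, 162). refcount(pp2)=2>1 -> COPY to pp3. 4 ppages; refcounts: pp0:2 pp1:2 pp2:1 pp3:1
Op 3: fork(P0) -> P2. 4 ppages; refcounts: pp0:3 pp1:3 pp2:2 pp3:1
Op 4: fork(P2) -> P3. 4 ppages; refcounts: pp0:4 pp1:4 pp2:3 pp3:1
Op 5: write(P2, v2, 114). refcount(pp2)=3>1 -> COPY to pp4. 5 ppages; refcounts: pp0:4 pp1:4 pp2:2 pp3:1 pp4:1
Op 6: write(P1, v0, 143). refcount(pp0)=4>1 -> COPY to pp5. 6 ppages; refcounts: pp0:3 pp1:4 pp2:2 pp3:1 pp4:1 pp5:1
P0: v0 -> pp0 = 14
P1: v0 -> pp5 = 143
P2: v0 -> pp0 = 14
P3: v0 -> pp0 = 14

Answer: 14 143 14 14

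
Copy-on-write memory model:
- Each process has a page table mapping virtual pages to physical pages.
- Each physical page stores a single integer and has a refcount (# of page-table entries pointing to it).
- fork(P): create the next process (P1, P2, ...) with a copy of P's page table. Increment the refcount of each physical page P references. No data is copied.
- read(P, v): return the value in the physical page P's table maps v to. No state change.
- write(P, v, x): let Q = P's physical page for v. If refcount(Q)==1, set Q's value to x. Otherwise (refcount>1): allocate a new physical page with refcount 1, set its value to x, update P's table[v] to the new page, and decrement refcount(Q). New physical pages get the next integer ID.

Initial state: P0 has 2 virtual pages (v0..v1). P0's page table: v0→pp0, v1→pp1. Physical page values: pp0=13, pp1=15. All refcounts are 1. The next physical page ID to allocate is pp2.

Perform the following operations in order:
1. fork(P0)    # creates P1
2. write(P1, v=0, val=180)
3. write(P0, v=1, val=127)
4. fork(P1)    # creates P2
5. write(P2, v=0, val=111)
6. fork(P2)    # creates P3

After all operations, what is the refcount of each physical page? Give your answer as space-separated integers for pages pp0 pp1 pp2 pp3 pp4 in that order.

Op 1: fork(P0) -> P1. 2 ppages; refcounts: pp0:2 pp1:2
Op 2: write(P1, v0, 180). refcount(pp0)=2>1 -> COPY to pp2. 3 ppages; refcounts: pp0:1 pp1:2 pp2:1
Op 3: write(P0, v1, 127). refcount(pp1)=2>1 -> COPY to pp3. 4 ppages; refcounts: pp0:1 pp1:1 pp2:1 pp3:1
Op 4: fork(P1) -> P2. 4 ppages; refcounts: pp0:1 pp1:2 pp2:2 pp3:1
Op 5: write(P2, v0, 111). refcount(pp2)=2>1 -> COPY to pp4. 5 ppages; refcounts: pp0:1 pp1:2 pp2:1 pp3:1 pp4:1
Op 6: fork(P2) -> P3. 5 ppages; refcounts: pp0:1 pp1:3 pp2:1 pp3:1 pp4:2

Answer: 1 3 1 1 2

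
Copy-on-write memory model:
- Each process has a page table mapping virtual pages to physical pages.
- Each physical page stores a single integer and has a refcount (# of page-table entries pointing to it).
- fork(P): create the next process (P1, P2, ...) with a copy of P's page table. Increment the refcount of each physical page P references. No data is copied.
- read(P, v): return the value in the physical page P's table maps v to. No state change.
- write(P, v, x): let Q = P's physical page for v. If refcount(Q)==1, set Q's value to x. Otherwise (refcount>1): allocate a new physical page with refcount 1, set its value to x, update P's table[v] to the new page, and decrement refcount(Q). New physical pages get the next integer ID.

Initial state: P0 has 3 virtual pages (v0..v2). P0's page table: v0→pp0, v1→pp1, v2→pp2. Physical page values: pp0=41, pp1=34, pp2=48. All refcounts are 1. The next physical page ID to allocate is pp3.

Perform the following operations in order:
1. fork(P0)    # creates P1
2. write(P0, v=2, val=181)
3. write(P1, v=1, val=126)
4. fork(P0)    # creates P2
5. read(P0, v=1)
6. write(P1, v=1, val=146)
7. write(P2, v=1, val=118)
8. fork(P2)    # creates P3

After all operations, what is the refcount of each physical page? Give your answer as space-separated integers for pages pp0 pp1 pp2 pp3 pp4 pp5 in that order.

Op 1: fork(P0) -> P1. 3 ppages; refcounts: pp0:2 pp1:2 pp2:2
Op 2: write(P0, v2, 181). refcount(pp2)=2>1 -> COPY to pp3. 4 ppages; refcounts: pp0:2 pp1:2 pp2:1 pp3:1
Op 3: write(P1, v1, 126). refcount(pp1)=2>1 -> COPY to pp4. 5 ppages; refcounts: pp0:2 pp1:1 pp2:1 pp3:1 pp4:1
Op 4: fork(P0) -> P2. 5 ppages; refcounts: pp0:3 pp1:2 pp2:1 pp3:2 pp4:1
Op 5: read(P0, v1) -> 34. No state change.
Op 6: write(P1, v1, 146). refcount(pp4)=1 -> write in place. 5 ppages; refcounts: pp0:3 pp1:2 pp2:1 pp3:2 pp4:1
Op 7: write(P2, v1, 118). refcount(pp1)=2>1 -> COPY to pp5. 6 ppages; refcounts: pp0:3 pp1:1 pp2:1 pp3:2 pp4:1 pp5:1
Op 8: fork(P2) -> P3. 6 ppages; refcounts: pp0:4 pp1:1 pp2:1 pp3:3 pp4:1 pp5:2

Answer: 4 1 1 3 1 2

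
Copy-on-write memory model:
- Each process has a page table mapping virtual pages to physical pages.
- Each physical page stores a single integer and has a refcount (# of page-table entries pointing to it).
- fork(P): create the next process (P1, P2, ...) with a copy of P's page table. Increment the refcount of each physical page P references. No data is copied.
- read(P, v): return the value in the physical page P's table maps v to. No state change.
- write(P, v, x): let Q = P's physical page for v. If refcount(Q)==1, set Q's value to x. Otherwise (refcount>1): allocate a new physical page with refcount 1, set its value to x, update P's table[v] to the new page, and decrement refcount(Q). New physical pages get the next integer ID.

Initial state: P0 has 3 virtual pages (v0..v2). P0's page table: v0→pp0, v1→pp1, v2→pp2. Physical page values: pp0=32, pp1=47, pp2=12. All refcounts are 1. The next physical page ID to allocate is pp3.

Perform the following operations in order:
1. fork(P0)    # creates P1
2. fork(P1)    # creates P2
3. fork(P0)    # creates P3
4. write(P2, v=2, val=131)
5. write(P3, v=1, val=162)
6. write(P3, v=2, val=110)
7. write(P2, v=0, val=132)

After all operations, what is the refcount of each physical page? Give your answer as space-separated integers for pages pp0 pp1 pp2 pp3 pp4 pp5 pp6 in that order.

Answer: 3 3 2 1 1 1 1

Derivation:
Op 1: fork(P0) -> P1. 3 ppages; refcounts: pp0:2 pp1:2 pp2:2
Op 2: fork(P1) -> P2. 3 ppages; refcounts: pp0:3 pp1:3 pp2:3
Op 3: fork(P0) -> P3. 3 ppages; refcounts: pp0:4 pp1:4 pp2:4
Op 4: write(P2, v2, 131). refcount(pp2)=4>1 -> COPY to pp3. 4 ppages; refcounts: pp0:4 pp1:4 pp2:3 pp3:1
Op 5: write(P3, v1, 162). refcount(pp1)=4>1 -> COPY to pp4. 5 ppages; refcounts: pp0:4 pp1:3 pp2:3 pp3:1 pp4:1
Op 6: write(P3, v2, 110). refcount(pp2)=3>1 -> COPY to pp5. 6 ppages; refcounts: pp0:4 pp1:3 pp2:2 pp3:1 pp4:1 pp5:1
Op 7: write(P2, v0, 132). refcount(pp0)=4>1 -> COPY to pp6. 7 ppages; refcounts: pp0:3 pp1:3 pp2:2 pp3:1 pp4:1 pp5:1 pp6:1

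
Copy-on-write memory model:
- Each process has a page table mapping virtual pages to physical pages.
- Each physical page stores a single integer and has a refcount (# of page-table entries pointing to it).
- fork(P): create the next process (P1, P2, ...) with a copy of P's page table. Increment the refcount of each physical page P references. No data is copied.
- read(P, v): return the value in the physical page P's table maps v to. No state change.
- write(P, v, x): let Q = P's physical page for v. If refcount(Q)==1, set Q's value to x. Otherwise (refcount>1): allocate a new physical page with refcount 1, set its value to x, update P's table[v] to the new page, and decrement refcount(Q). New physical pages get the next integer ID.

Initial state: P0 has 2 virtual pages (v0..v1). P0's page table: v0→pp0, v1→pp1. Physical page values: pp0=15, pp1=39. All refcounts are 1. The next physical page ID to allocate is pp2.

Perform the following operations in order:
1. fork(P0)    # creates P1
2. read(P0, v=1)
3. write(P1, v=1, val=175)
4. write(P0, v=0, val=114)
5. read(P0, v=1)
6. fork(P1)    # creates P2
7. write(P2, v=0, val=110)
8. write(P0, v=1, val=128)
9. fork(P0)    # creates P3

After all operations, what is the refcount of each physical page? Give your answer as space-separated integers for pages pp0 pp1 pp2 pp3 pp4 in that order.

Op 1: fork(P0) -> P1. 2 ppages; refcounts: pp0:2 pp1:2
Op 2: read(P0, v1) -> 39. No state change.
Op 3: write(P1, v1, 175). refcount(pp1)=2>1 -> COPY to pp2. 3 ppages; refcounts: pp0:2 pp1:1 pp2:1
Op 4: write(P0, v0, 114). refcount(pp0)=2>1 -> COPY to pp3. 4 ppages; refcounts: pp0:1 pp1:1 pp2:1 pp3:1
Op 5: read(P0, v1) -> 39. No state change.
Op 6: fork(P1) -> P2. 4 ppages; refcounts: pp0:2 pp1:1 pp2:2 pp3:1
Op 7: write(P2, v0, 110). refcount(pp0)=2>1 -> COPY to pp4. 5 ppages; refcounts: pp0:1 pp1:1 pp2:2 pp3:1 pp4:1
Op 8: write(P0, v1, 128). refcount(pp1)=1 -> write in place. 5 ppages; refcounts: pp0:1 pp1:1 pp2:2 pp3:1 pp4:1
Op 9: fork(P0) -> P3. 5 ppages; refcounts: pp0:1 pp1:2 pp2:2 pp3:2 pp4:1

Answer: 1 2 2 2 1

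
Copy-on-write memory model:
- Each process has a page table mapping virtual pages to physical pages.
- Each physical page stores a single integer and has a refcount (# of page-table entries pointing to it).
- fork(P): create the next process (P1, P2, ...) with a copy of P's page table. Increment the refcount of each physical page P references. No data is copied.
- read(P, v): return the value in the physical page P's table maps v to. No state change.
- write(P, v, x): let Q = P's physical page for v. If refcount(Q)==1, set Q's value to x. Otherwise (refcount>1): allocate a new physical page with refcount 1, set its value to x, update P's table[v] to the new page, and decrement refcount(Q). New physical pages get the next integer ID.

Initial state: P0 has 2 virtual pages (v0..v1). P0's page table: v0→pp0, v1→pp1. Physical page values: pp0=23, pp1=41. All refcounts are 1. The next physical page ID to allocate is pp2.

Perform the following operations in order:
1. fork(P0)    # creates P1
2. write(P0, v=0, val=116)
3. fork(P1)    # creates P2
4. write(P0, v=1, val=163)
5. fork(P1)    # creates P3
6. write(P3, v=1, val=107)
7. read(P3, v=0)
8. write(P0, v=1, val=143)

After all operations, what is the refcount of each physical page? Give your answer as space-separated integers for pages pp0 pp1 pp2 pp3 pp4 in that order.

Op 1: fork(P0) -> P1. 2 ppages; refcounts: pp0:2 pp1:2
Op 2: write(P0, v0, 116). refcount(pp0)=2>1 -> COPY to pp2. 3 ppages; refcounts: pp0:1 pp1:2 pp2:1
Op 3: fork(P1) -> P2. 3 ppages; refcounts: pp0:2 pp1:3 pp2:1
Op 4: write(P0, v1, 163). refcount(pp1)=3>1 -> COPY to pp3. 4 ppages; refcounts: pp0:2 pp1:2 pp2:1 pp3:1
Op 5: fork(P1) -> P3. 4 ppages; refcounts: pp0:3 pp1:3 pp2:1 pp3:1
Op 6: write(P3, v1, 107). refcount(pp1)=3>1 -> COPY to pp4. 5 ppages; refcounts: pp0:3 pp1:2 pp2:1 pp3:1 pp4:1
Op 7: read(P3, v0) -> 23. No state change.
Op 8: write(P0, v1, 143). refcount(pp3)=1 -> write in place. 5 ppages; refcounts: pp0:3 pp1:2 pp2:1 pp3:1 pp4:1

Answer: 3 2 1 1 1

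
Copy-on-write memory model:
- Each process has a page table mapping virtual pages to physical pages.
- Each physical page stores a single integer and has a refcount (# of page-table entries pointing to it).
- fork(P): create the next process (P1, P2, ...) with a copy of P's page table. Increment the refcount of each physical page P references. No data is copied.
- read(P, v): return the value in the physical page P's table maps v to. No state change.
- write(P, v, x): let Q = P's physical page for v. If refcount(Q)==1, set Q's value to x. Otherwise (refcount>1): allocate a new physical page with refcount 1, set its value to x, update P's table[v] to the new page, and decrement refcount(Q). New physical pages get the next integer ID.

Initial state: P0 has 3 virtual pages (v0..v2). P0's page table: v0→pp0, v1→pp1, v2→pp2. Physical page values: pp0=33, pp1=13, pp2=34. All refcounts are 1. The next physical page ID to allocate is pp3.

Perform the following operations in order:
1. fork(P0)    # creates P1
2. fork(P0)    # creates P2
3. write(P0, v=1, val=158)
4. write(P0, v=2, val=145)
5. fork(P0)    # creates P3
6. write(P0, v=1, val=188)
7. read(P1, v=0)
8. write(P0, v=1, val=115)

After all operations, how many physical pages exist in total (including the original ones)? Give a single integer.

Op 1: fork(P0) -> P1. 3 ppages; refcounts: pp0:2 pp1:2 pp2:2
Op 2: fork(P0) -> P2. 3 ppages; refcounts: pp0:3 pp1:3 pp2:3
Op 3: write(P0, v1, 158). refcount(pp1)=3>1 -> COPY to pp3. 4 ppages; refcounts: pp0:3 pp1:2 pp2:3 pp3:1
Op 4: write(P0, v2, 145). refcount(pp2)=3>1 -> COPY to pp4. 5 ppages; refcounts: pp0:3 pp1:2 pp2:2 pp3:1 pp4:1
Op 5: fork(P0) -> P3. 5 ppages; refcounts: pp0:4 pp1:2 pp2:2 pp3:2 pp4:2
Op 6: write(P0, v1, 188). refcount(pp3)=2>1 -> COPY to pp5. 6 ppages; refcounts: pp0:4 pp1:2 pp2:2 pp3:1 pp4:2 pp5:1
Op 7: read(P1, v0) -> 33. No state change.
Op 8: write(P0, v1, 115). refcount(pp5)=1 -> write in place. 6 ppages; refcounts: pp0:4 pp1:2 pp2:2 pp3:1 pp4:2 pp5:1

Answer: 6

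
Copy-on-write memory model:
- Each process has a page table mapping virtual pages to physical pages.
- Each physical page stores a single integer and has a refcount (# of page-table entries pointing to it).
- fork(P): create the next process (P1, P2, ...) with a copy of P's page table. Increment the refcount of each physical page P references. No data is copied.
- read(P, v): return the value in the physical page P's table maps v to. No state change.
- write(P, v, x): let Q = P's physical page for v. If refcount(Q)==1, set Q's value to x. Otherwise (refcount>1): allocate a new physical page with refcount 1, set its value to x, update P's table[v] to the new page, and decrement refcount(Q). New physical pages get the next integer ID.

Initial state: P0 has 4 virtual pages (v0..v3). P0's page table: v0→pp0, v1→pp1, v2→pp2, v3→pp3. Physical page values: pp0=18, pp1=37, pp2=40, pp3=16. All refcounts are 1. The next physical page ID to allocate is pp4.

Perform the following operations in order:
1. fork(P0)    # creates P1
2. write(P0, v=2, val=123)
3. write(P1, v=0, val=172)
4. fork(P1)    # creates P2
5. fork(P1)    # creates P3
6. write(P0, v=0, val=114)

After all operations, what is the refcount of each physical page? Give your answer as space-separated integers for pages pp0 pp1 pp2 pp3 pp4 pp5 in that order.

Op 1: fork(P0) -> P1. 4 ppages; refcounts: pp0:2 pp1:2 pp2:2 pp3:2
Op 2: write(P0, v2, 123). refcount(pp2)=2>1 -> COPY to pp4. 5 ppages; refcounts: pp0:2 pp1:2 pp2:1 pp3:2 pp4:1
Op 3: write(P1, v0, 172). refcount(pp0)=2>1 -> COPY to pp5. 6 ppages; refcounts: pp0:1 pp1:2 pp2:1 pp3:2 pp4:1 pp5:1
Op 4: fork(P1) -> P2. 6 ppages; refcounts: pp0:1 pp1:3 pp2:2 pp3:3 pp4:1 pp5:2
Op 5: fork(P1) -> P3. 6 ppages; refcounts: pp0:1 pp1:4 pp2:3 pp3:4 pp4:1 pp5:3
Op 6: write(P0, v0, 114). refcount(pp0)=1 -> write in place. 6 ppages; refcounts: pp0:1 pp1:4 pp2:3 pp3:4 pp4:1 pp5:3

Answer: 1 4 3 4 1 3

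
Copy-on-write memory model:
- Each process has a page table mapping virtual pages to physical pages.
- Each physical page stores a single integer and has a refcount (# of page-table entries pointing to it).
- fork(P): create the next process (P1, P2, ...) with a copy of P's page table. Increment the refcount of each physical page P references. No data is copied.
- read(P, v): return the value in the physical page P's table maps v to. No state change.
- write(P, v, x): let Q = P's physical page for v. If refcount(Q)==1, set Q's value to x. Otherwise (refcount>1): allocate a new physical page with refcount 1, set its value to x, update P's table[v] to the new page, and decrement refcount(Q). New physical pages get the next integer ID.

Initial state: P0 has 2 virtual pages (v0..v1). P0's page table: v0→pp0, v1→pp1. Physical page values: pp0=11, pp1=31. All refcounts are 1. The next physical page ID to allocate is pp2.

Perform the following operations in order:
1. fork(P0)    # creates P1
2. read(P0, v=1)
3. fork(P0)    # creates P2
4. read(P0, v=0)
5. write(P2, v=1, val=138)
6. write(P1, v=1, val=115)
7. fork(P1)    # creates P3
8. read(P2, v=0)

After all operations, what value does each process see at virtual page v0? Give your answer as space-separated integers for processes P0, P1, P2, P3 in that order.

Op 1: fork(P0) -> P1. 2 ppages; refcounts: pp0:2 pp1:2
Op 2: read(P0, v1) -> 31. No state change.
Op 3: fork(P0) -> P2. 2 ppages; refcounts: pp0:3 pp1:3
Op 4: read(P0, v0) -> 11. No state change.
Op 5: write(P2, v1, 138). refcount(pp1)=3>1 -> COPY to pp2. 3 ppages; refcounts: pp0:3 pp1:2 pp2:1
Op 6: write(P1, v1, 115). refcount(pp1)=2>1 -> COPY to pp3. 4 ppages; refcounts: pp0:3 pp1:1 pp2:1 pp3:1
Op 7: fork(P1) -> P3. 4 ppages; refcounts: pp0:4 pp1:1 pp2:1 pp3:2
Op 8: read(P2, v0) -> 11. No state change.
P0: v0 -> pp0 = 11
P1: v0 -> pp0 = 11
P2: v0 -> pp0 = 11
P3: v0 -> pp0 = 11

Answer: 11 11 11 11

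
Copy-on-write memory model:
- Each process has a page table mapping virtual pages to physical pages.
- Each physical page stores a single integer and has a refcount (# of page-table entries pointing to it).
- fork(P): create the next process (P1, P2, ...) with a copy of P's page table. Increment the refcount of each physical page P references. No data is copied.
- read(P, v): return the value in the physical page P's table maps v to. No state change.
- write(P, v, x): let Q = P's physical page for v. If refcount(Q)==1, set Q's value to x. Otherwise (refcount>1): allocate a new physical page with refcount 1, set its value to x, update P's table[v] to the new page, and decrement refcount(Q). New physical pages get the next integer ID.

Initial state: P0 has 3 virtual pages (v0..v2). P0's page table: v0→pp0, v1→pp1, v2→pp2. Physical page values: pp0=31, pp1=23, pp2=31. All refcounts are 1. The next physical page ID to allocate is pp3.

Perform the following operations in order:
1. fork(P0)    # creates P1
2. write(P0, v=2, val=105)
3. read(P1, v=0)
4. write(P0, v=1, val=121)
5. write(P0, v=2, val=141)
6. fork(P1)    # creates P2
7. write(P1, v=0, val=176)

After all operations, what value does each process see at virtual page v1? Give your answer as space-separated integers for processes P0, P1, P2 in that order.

Op 1: fork(P0) -> P1. 3 ppages; refcounts: pp0:2 pp1:2 pp2:2
Op 2: write(P0, v2, 105). refcount(pp2)=2>1 -> COPY to pp3. 4 ppages; refcounts: pp0:2 pp1:2 pp2:1 pp3:1
Op 3: read(P1, v0) -> 31. No state change.
Op 4: write(P0, v1, 121). refcount(pp1)=2>1 -> COPY to pp4. 5 ppages; refcounts: pp0:2 pp1:1 pp2:1 pp3:1 pp4:1
Op 5: write(P0, v2, 141). refcount(pp3)=1 -> write in place. 5 ppages; refcounts: pp0:2 pp1:1 pp2:1 pp3:1 pp4:1
Op 6: fork(P1) -> P2. 5 ppages; refcounts: pp0:3 pp1:2 pp2:2 pp3:1 pp4:1
Op 7: write(P1, v0, 176). refcount(pp0)=3>1 -> COPY to pp5. 6 ppages; refcounts: pp0:2 pp1:2 pp2:2 pp3:1 pp4:1 pp5:1
P0: v1 -> pp4 = 121
P1: v1 -> pp1 = 23
P2: v1 -> pp1 = 23

Answer: 121 23 23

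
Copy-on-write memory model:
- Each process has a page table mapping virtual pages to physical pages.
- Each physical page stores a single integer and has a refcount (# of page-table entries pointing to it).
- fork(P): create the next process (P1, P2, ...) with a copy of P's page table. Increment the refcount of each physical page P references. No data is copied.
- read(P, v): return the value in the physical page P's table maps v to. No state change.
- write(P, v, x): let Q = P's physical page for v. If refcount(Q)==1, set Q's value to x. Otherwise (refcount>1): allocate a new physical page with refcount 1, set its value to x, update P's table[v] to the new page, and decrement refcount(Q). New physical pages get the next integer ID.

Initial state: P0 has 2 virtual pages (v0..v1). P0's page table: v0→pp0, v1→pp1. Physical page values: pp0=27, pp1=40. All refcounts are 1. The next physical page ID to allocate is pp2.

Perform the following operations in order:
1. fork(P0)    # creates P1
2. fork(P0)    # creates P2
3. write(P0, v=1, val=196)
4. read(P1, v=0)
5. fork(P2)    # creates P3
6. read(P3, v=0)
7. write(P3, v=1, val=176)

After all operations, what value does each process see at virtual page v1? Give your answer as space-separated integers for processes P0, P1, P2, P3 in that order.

Op 1: fork(P0) -> P1. 2 ppages; refcounts: pp0:2 pp1:2
Op 2: fork(P0) -> P2. 2 ppages; refcounts: pp0:3 pp1:3
Op 3: write(P0, v1, 196). refcount(pp1)=3>1 -> COPY to pp2. 3 ppages; refcounts: pp0:3 pp1:2 pp2:1
Op 4: read(P1, v0) -> 27. No state change.
Op 5: fork(P2) -> P3. 3 ppages; refcounts: pp0:4 pp1:3 pp2:1
Op 6: read(P3, v0) -> 27. No state change.
Op 7: write(P3, v1, 176). refcount(pp1)=3>1 -> COPY to pp3. 4 ppages; refcounts: pp0:4 pp1:2 pp2:1 pp3:1
P0: v1 -> pp2 = 196
P1: v1 -> pp1 = 40
P2: v1 -> pp1 = 40
P3: v1 -> pp3 = 176

Answer: 196 40 40 176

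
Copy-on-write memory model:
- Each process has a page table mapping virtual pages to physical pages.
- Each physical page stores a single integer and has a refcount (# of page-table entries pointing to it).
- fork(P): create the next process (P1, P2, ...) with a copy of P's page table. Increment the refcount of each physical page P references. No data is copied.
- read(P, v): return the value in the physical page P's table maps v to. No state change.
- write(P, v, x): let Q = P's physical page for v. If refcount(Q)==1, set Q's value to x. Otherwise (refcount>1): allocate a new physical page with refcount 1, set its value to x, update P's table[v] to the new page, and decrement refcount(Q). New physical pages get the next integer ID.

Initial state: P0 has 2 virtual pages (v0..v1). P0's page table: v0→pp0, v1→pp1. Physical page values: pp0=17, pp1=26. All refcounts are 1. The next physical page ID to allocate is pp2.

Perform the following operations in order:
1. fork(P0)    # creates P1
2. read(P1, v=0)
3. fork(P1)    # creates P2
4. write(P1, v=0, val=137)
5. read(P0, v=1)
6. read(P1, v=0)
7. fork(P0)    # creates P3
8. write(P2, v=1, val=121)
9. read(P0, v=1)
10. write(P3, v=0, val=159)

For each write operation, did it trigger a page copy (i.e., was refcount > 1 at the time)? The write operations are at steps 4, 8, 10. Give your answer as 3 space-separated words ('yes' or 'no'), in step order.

Op 1: fork(P0) -> P1. 2 ppages; refcounts: pp0:2 pp1:2
Op 2: read(P1, v0) -> 17. No state change.
Op 3: fork(P1) -> P2. 2 ppages; refcounts: pp0:3 pp1:3
Op 4: write(P1, v0, 137). refcount(pp0)=3>1 -> COPY to pp2. 3 ppages; refcounts: pp0:2 pp1:3 pp2:1
Op 5: read(P0, v1) -> 26. No state change.
Op 6: read(P1, v0) -> 137. No state change.
Op 7: fork(P0) -> P3. 3 ppages; refcounts: pp0:3 pp1:4 pp2:1
Op 8: write(P2, v1, 121). refcount(pp1)=4>1 -> COPY to pp3. 4 ppages; refcounts: pp0:3 pp1:3 pp2:1 pp3:1
Op 9: read(P0, v1) -> 26. No state change.
Op 10: write(P3, v0, 159). refcount(pp0)=3>1 -> COPY to pp4. 5 ppages; refcounts: pp0:2 pp1:3 pp2:1 pp3:1 pp4:1

yes yes yes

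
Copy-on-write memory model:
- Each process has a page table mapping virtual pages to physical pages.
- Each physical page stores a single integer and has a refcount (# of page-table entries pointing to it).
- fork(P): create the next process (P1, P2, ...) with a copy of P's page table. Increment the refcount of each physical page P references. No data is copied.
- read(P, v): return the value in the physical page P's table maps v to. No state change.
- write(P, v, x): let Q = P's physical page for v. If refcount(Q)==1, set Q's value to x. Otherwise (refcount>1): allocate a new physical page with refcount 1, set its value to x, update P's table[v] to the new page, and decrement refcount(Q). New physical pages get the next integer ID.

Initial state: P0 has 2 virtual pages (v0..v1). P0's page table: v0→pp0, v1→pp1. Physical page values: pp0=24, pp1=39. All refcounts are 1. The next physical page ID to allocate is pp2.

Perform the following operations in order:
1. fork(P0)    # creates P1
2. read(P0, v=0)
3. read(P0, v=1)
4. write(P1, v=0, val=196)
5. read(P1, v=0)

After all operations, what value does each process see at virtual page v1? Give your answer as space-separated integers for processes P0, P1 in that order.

Answer: 39 39

Derivation:
Op 1: fork(P0) -> P1. 2 ppages; refcounts: pp0:2 pp1:2
Op 2: read(P0, v0) -> 24. No state change.
Op 3: read(P0, v1) -> 39. No state change.
Op 4: write(P1, v0, 196). refcount(pp0)=2>1 -> COPY to pp2. 3 ppages; refcounts: pp0:1 pp1:2 pp2:1
Op 5: read(P1, v0) -> 196. No state change.
P0: v1 -> pp1 = 39
P1: v1 -> pp1 = 39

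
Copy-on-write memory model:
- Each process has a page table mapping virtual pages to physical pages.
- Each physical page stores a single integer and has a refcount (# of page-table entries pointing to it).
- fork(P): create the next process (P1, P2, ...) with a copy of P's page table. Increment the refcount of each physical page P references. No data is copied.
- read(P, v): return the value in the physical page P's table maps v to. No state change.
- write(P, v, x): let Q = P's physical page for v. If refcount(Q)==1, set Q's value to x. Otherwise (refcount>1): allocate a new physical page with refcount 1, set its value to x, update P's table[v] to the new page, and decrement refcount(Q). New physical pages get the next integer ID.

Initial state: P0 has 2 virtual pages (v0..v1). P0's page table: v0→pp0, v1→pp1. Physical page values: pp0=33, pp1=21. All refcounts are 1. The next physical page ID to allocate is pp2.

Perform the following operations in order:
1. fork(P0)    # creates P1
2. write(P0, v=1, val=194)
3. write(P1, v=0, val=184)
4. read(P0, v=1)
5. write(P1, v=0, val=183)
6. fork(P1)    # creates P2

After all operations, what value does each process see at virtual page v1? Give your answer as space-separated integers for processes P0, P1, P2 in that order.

Answer: 194 21 21

Derivation:
Op 1: fork(P0) -> P1. 2 ppages; refcounts: pp0:2 pp1:2
Op 2: write(P0, v1, 194). refcount(pp1)=2>1 -> COPY to pp2. 3 ppages; refcounts: pp0:2 pp1:1 pp2:1
Op 3: write(P1, v0, 184). refcount(pp0)=2>1 -> COPY to pp3. 4 ppages; refcounts: pp0:1 pp1:1 pp2:1 pp3:1
Op 4: read(P0, v1) -> 194. No state change.
Op 5: write(P1, v0, 183). refcount(pp3)=1 -> write in place. 4 ppages; refcounts: pp0:1 pp1:1 pp2:1 pp3:1
Op 6: fork(P1) -> P2. 4 ppages; refcounts: pp0:1 pp1:2 pp2:1 pp3:2
P0: v1 -> pp2 = 194
P1: v1 -> pp1 = 21
P2: v1 -> pp1 = 21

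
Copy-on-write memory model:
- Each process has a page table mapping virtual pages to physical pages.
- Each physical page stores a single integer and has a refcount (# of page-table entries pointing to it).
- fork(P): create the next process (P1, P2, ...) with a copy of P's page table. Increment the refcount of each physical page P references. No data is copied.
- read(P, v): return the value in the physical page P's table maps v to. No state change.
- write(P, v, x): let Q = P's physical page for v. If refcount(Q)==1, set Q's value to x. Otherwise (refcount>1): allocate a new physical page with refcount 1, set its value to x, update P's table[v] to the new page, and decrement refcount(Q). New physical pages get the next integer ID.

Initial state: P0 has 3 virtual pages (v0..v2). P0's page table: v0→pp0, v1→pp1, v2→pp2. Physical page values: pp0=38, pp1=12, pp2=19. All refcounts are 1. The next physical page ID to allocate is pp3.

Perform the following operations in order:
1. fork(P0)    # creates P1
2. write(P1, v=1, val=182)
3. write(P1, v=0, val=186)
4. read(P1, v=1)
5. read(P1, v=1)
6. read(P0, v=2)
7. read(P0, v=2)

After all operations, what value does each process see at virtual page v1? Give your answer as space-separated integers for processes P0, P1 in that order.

Answer: 12 182

Derivation:
Op 1: fork(P0) -> P1. 3 ppages; refcounts: pp0:2 pp1:2 pp2:2
Op 2: write(P1, v1, 182). refcount(pp1)=2>1 -> COPY to pp3. 4 ppages; refcounts: pp0:2 pp1:1 pp2:2 pp3:1
Op 3: write(P1, v0, 186). refcount(pp0)=2>1 -> COPY to pp4. 5 ppages; refcounts: pp0:1 pp1:1 pp2:2 pp3:1 pp4:1
Op 4: read(P1, v1) -> 182. No state change.
Op 5: read(P1, v1) -> 182. No state change.
Op 6: read(P0, v2) -> 19. No state change.
Op 7: read(P0, v2) -> 19. No state change.
P0: v1 -> pp1 = 12
P1: v1 -> pp3 = 182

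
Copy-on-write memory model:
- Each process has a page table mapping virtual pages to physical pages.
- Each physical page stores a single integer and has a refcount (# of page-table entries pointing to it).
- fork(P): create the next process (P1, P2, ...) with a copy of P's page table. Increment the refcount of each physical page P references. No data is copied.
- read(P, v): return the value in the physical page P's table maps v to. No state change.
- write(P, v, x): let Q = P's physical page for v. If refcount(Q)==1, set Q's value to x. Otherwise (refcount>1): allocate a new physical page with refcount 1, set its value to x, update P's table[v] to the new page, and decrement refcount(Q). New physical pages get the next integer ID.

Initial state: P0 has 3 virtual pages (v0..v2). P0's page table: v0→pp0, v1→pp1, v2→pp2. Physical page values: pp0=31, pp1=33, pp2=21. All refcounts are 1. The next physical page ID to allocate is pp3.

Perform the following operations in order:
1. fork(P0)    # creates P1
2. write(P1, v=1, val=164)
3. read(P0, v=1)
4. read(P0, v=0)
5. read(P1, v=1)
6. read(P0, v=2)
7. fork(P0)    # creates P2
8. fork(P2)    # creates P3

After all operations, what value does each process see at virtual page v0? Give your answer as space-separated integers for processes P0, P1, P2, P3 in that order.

Op 1: fork(P0) -> P1. 3 ppages; refcounts: pp0:2 pp1:2 pp2:2
Op 2: write(P1, v1, 164). refcount(pp1)=2>1 -> COPY to pp3. 4 ppages; refcounts: pp0:2 pp1:1 pp2:2 pp3:1
Op 3: read(P0, v1) -> 33. No state change.
Op 4: read(P0, v0) -> 31. No state change.
Op 5: read(P1, v1) -> 164. No state change.
Op 6: read(P0, v2) -> 21. No state change.
Op 7: fork(P0) -> P2. 4 ppages; refcounts: pp0:3 pp1:2 pp2:3 pp3:1
Op 8: fork(P2) -> P3. 4 ppages; refcounts: pp0:4 pp1:3 pp2:4 pp3:1
P0: v0 -> pp0 = 31
P1: v0 -> pp0 = 31
P2: v0 -> pp0 = 31
P3: v0 -> pp0 = 31

Answer: 31 31 31 31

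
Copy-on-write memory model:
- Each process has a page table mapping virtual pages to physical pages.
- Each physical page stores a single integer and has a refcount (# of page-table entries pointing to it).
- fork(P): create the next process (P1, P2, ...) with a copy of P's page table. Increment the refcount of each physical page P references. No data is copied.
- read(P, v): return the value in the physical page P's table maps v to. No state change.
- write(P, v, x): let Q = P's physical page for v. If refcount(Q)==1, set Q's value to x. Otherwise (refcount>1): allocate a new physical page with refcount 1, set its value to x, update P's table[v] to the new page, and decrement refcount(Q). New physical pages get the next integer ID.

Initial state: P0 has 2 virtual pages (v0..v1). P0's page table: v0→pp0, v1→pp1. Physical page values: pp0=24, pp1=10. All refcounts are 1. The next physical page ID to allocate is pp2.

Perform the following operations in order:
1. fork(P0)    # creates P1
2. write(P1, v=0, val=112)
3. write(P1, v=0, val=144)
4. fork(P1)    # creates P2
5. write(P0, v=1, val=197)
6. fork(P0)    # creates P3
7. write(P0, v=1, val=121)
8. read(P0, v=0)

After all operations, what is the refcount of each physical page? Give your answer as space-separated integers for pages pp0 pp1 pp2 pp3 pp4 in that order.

Op 1: fork(P0) -> P1. 2 ppages; refcounts: pp0:2 pp1:2
Op 2: write(P1, v0, 112). refcount(pp0)=2>1 -> COPY to pp2. 3 ppages; refcounts: pp0:1 pp1:2 pp2:1
Op 3: write(P1, v0, 144). refcount(pp2)=1 -> write in place. 3 ppages; refcounts: pp0:1 pp1:2 pp2:1
Op 4: fork(P1) -> P2. 3 ppages; refcounts: pp0:1 pp1:3 pp2:2
Op 5: write(P0, v1, 197). refcount(pp1)=3>1 -> COPY to pp3. 4 ppages; refcounts: pp0:1 pp1:2 pp2:2 pp3:1
Op 6: fork(P0) -> P3. 4 ppages; refcounts: pp0:2 pp1:2 pp2:2 pp3:2
Op 7: write(P0, v1, 121). refcount(pp3)=2>1 -> COPY to pp4. 5 ppages; refcounts: pp0:2 pp1:2 pp2:2 pp3:1 pp4:1
Op 8: read(P0, v0) -> 24. No state change.

Answer: 2 2 2 1 1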